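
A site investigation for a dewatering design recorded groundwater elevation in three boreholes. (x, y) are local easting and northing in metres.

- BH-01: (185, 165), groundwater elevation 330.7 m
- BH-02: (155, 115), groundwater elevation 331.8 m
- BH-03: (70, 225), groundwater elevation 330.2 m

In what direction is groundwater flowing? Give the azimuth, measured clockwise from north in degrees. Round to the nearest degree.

Taking BH-01 as reference: BH-02−BH-01 = (-30, -50, +1.1); BH-03−BH-01 = (-115, 60, -0.5).
Solve a·Δx + b·Δy = Δh: det = (-30)·60 − (-115)·(-50) = -7550.
∂h/∂x = [(+1.1)·60 − (-0.5)·(-50)] / -7550 = -0.005430
∂h/∂y = [(-30)·(-0.5) − (-115)·(+1.1)] / -7550 = -0.01874
Flow direction (−∇h) has components (+0.005430 E, +0.01874 N).
Azimuth = atan2(E, N) = atan2(+0.005430, +0.01874) = 16.2° ≈ 016°.

016°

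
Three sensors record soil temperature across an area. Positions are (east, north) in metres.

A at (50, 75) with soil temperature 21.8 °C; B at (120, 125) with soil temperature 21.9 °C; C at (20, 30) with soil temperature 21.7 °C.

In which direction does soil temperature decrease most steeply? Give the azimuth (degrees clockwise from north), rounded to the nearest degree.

173°

Three-point gradient (reference A): Δ to B = (70, 50, +0.1), Δ to C = (-30, -45, -0.1).
∂T/∂x = -0.0003030, ∂T/∂y = +0.002424 (det = -1650).
Steepest decrease is along −∇f: components (+0.0003030 E, -0.002424 N).
Azimuth = atan2(+0.0003030, -0.002424) = 172.9° ≈ 173°.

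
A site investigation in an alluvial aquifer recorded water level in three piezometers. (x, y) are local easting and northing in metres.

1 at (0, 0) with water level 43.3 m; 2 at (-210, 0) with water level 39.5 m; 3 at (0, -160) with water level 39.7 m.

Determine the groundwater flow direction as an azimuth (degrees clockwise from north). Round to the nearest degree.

∂h/∂x = (39.5 − 43.3) / (-210 − 0) = +0.01810
∂h/∂y = (39.7 − 43.3) / (-160 − 0) = +0.02250
Flow direction (−∇h) has components (-0.01810 E, -0.02250 N).
Azimuth = atan2(E, N) = atan2(-0.01810, -0.02250) = 218.8° ≈ 219°.

219°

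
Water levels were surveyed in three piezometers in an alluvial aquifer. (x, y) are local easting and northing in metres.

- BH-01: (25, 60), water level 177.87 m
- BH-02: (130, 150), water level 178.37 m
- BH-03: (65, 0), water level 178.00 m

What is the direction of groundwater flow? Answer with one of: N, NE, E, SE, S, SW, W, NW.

With h = a·x + b·y + c and BH-01 as origin, the differences give:
  105·a + 90·b = +0.50
  40·a + (-60)·b = +0.13
Eliminate b (×(-60) and ×90, subtract): -9900·a = -41.700 → a = ∂h/∂x = +0.004212
Back-substitute: b = ∂h/∂y = +0.0006414.
Flow = −∇h = (-0.004212 east, -0.0006414 north), which points west.

W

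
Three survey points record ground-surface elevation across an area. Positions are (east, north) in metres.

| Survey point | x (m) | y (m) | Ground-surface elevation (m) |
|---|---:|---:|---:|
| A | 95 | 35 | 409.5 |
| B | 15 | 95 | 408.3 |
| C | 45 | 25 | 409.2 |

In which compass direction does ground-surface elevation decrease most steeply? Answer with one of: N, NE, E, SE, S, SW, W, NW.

NW

Differences from A: to B (Δx, Δy, Δh) = (-80, 60, -1.2); to C = (-50, -10, -0.3).
Solve a·Δx + b·Δy = Δz: det = (-80)·(-10) − (-50)·60 = 3800.
∂z/∂x = [(-1.2)·(-10) − (-0.3)·60] / 3800 = +0.007895
∂z/∂y = [(-80)·(-0.3) − (-50)·(-1.2)] / 3800 = -0.009474
Steepest decrease is along −∇f = (-0.007895 E, +0.009474 N) → northwest.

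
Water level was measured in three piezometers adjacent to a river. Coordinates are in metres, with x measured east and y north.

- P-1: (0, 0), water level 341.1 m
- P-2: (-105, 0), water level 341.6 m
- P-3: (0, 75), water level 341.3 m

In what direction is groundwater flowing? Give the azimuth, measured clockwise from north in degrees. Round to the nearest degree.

∂h/∂x = (341.6 − 341.1) / (-105 − 0) = -0.004762
∂h/∂y = (341.3 − 341.1) / (75 − 0) = +0.002667
Flow direction (−∇h) has components (+0.004762 E, -0.002667 N).
Azimuth = atan2(E, N) = atan2(+0.004762, -0.002667) = 119.2° ≈ 119°.

119°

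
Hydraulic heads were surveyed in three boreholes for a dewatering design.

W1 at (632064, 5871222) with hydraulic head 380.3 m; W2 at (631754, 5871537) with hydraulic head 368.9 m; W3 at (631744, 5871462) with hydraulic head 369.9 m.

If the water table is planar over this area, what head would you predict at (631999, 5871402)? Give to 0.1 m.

376.1 m

Taking W1 as reference: W2−W1 = (-310, 315, -11.4); W3−W1 = (-320, 240, -10.4).
Determinant of the coordinate differences = (-310)·240 − (-320)·315 = 26400.
∂h/∂x = [(-11.4)·240 − (-10.4)·315] / 26400 = +0.02045
∂h/∂y = [(-310)·(-10.4) − (-320)·(-11.4)] / 26400 = -0.01606
h(631999, 5871402) = 380.3 + (+0.02045)·(-65) + (-0.01606)·(180) = 380.3 -1.330 -2.891 = 376.080 m.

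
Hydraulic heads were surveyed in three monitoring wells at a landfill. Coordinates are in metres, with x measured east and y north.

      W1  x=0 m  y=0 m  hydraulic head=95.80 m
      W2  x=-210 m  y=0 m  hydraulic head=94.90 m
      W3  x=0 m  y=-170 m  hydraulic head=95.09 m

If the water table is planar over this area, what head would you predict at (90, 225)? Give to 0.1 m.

97.1 m

∂h/∂x = (94.90 − 95.80) / (-210 − 0) = +0.004286
∂h/∂y = (95.09 − 95.80) / (-170 − 0) = +0.004176
h(90, 225) = 95.80 + (+0.004286)·(90) + (+0.004176)·(225) = 95.80 +0.386 +0.940 = 97.125 m.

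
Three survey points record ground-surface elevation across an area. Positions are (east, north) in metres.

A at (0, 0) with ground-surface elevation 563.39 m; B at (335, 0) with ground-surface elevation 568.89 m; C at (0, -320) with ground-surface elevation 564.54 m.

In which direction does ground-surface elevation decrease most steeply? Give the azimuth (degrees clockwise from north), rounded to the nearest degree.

282°

∂z/∂x = (568.89 − 563.39) / (335 − 0) = +0.01642
∂z/∂y = (564.54 − 563.39) / (-320 − 0) = -0.003594
Steepest decrease is along −∇f: components (-0.01642 E, +0.003594 N).
Azimuth = atan2(-0.01642, +0.003594) = 282.3° ≈ 282°.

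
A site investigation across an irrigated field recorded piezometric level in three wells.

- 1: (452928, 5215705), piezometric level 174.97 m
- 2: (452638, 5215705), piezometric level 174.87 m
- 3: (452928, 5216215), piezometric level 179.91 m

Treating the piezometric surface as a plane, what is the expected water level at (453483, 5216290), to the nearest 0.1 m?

∂h/∂x = (174.87 − 174.97) / (452638 − 452928) = +0.0003448
∂h/∂y = (179.91 − 174.97) / (5216215 − 5215705) = +0.009686
h(453483, 5216290) = 174.97 + (+0.0003448)·(555) + (+0.009686)·(585) = 174.97 +0.191 +5.666 = 180.828 m.

180.8 m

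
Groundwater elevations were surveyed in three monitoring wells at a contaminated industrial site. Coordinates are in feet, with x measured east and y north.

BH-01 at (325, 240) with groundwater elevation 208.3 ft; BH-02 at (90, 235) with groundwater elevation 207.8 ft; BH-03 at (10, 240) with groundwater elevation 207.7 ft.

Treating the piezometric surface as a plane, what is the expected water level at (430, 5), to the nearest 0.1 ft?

206.0 ft

Taking BH-01 as reference: BH-02−BH-01 = (-235, -5, -0.5); BH-03−BH-01 = (-315, 0, -0.6).
Determinant of the coordinate differences = (-235)·0 − (-315)·(-5) = -1575.
∂h/∂x = [(-0.5)·0 − (-0.6)·(-5)] / -1575 = +0.001905
∂h/∂y = [(-235)·(-0.6) − (-315)·(-0.5)] / -1575 = +0.01048
h(430, 5) = 208.3 + (+0.001905)·(105) + (+0.01048)·(-235) = 208.3 +0.200 -2.462 = 206.038 ft.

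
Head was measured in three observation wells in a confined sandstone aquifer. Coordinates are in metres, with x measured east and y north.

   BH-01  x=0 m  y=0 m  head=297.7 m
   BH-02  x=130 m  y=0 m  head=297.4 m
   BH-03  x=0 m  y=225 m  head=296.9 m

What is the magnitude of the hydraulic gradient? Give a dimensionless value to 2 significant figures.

0.0042

∂h/∂x = (297.4 − 297.7) / (130 − 0) = -0.002308
∂h/∂y = (296.9 − 297.7) / (225 − 0) = -0.003556
|∇h| = √(-0.002308² + -0.003556²) = 0.004239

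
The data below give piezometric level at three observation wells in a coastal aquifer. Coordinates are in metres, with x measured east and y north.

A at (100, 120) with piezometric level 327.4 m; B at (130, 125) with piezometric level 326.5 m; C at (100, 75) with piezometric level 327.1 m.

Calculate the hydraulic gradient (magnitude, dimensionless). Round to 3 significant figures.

0.0318

Taking A as reference: B−A = (30, 5, -0.9); C−A = (0, -45, -0.3).
Solve a·Δx + b·Δy = Δh: det = 30·(-45) − 0·5 = -1350.
∂h/∂x = [(-0.9)·(-45) − (-0.3)·5] / -1350 = -0.03111
∂h/∂y = [30·(-0.3) − 0·(-0.9)] / -1350 = +0.006667
|∇h| = √(-0.03111² + 0.006667²) = 0.03182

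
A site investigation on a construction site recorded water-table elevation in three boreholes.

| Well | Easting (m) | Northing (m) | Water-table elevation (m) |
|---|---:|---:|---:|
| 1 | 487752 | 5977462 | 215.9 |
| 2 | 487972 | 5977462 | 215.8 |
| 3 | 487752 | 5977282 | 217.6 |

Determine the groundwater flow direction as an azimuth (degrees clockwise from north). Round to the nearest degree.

∂h/∂x = (215.8 − 215.9) / (487972 − 487752) = -0.0004545
∂h/∂y = (217.6 − 215.9) / (5977282 − 5977462) = -0.009444
Flow direction (−∇h) has components (+0.0004545 E, +0.009444 N).
Azimuth = atan2(E, N) = atan2(+0.0004545, +0.009444) = 2.8° ≈ 003°.

003°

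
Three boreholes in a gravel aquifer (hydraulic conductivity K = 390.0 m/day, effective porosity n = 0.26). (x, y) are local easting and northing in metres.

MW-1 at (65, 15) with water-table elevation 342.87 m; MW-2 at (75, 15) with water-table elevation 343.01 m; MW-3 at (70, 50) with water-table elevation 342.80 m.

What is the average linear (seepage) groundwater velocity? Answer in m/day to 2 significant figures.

22 m/day

Differences from MW-1: to MW-2 (Δx, Δy, Δh) = (10, 0, +0.14); to MW-3 = (5, 35, -0.07).
Solve a·Δx + b·Δy = Δh: det = 10·35 − 5·0 = 350.
∂h/∂x = [(+0.14)·35 − (-0.07)·0] / 350 = +0.01400
∂h/∂y = [10·(-0.07) − 5·(+0.14)] / 350 = -0.004000
|∇h| = √(0.01400² + -0.004000²) = 0.01456
Seepage velocity v = K·i/n = 390.0 × 0.01456 / 0.26 = 21.84 m/day.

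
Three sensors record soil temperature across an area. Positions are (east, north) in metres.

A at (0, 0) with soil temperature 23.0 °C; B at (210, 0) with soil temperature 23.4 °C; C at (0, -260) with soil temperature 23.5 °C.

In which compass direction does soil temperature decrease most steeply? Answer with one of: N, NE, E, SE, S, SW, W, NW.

NW

∂T/∂x = (23.4 − 23.0) / (210 − 0) = +0.001905
∂T/∂y = (23.5 − 23.0) / (-260 − 0) = -0.001923
Steepest decrease is along −∇f = (-0.001905 E, +0.001923 N) → northwest.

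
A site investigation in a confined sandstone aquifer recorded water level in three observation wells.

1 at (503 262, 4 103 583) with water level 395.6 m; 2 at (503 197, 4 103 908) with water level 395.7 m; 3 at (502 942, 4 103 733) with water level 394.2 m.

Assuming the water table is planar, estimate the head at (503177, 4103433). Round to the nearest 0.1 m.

With h = a·x + b·y + c and 1 as origin, the differences give:
  (-65)·a + 325·b = +0.1
  (-320)·a + 150·b = -1.4
Eliminate b (×150 and ×325, subtract): 94250·a = 470.00 → a = ∂h/∂x = +0.004987
Back-substitute: b = ∂h/∂y = +0.001305.
h(503177, 4103433) = 395.6 + (+0.004987)·(-85) + (+0.001305)·(-150) = 395.6 -0.424 -0.196 = 394.980 m.

395.0 m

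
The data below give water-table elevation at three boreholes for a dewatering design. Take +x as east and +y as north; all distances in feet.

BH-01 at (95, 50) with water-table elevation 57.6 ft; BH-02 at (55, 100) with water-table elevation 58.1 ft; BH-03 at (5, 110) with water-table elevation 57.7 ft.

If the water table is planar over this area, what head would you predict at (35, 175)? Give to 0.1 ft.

59.3 ft

Differences from BH-01: to BH-02 (Δx, Δy, Δh) = (-40, 50, +0.5); to BH-03 = (-90, 60, +0.1).
Solve a·Δx + b·Δy = Δh: det = (-40)·60 − (-90)·50 = 2100.
∂h/∂x = [(+0.5)·60 − (+0.1)·50] / 2100 = +0.01190
∂h/∂y = [(-40)·(+0.1) − (-90)·(+0.5)] / 2100 = +0.01952
h(35, 175) = 57.6 + (+0.01190)·(-60) + (+0.01952)·(125) = 57.6 -0.714 +2.440 = 59.326 ft.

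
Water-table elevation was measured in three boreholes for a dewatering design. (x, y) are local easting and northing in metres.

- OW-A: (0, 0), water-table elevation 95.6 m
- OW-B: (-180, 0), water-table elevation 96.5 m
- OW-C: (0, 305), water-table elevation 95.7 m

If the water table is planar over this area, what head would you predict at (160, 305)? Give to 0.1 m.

∂h/∂x = (96.5 − 95.6) / (-180 − 0) = -0.005000
∂h/∂y = (95.7 − 95.6) / (305 − 0) = +0.0003279
h(160, 305) = 95.6 + (-0.005000)·(160) + (+0.0003279)·(305) = 95.6 -0.800 +0.100 = 94.900 m.

94.9 m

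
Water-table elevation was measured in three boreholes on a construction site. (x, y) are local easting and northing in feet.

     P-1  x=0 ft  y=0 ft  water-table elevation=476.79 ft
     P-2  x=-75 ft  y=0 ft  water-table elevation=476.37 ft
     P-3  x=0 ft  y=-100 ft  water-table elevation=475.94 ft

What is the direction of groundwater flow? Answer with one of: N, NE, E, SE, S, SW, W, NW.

SW

∂h/∂x = (476.37 − 476.79) / (-75 − 0) = +0.005600
∂h/∂y = (475.94 − 476.79) / (-100 − 0) = +0.008500
Flow = −∇h = (-0.005600 east, -0.008500 north), which points southwest.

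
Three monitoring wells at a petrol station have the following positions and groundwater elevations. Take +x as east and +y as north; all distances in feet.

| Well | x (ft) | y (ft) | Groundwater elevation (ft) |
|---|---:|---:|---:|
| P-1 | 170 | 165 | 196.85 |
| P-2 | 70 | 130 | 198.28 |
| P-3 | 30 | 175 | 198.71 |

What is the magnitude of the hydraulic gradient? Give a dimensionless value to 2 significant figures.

0.014

Taking P-1 as reference: P-2−P-1 = (-100, -35, +1.43); P-3−P-1 = (-140, 10, +1.86).
Determinant of the coordinate differences = (-100)·10 − (-140)·(-35) = -5900.
∂h/∂x = [(+1.43)·10 − (+1.86)·(-35)] / -5900 = -0.01346
∂h/∂y = [(-100)·(+1.86) − (-140)·(+1.43)] / -5900 = -0.002407
|∇h| = √(-0.01346² + -0.002407²) = 0.01367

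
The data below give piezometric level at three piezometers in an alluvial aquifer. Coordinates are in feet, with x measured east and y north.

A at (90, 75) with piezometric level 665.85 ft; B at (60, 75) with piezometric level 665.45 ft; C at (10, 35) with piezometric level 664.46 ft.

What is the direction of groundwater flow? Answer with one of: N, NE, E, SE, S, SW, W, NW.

Differences from A: to B (Δx, Δy, Δh) = (-30, 0, -0.40); to C = (-80, -40, -1.39).
Solve a·Δx + b·Δy = Δh: det = (-30)·(-40) − (-80)·0 = 1200.
∂h/∂x = [(-0.40)·(-40) − (-1.39)·0] / 1200 = +0.01333
∂h/∂y = [(-30)·(-1.39) − (-80)·(-0.40)] / 1200 = +0.008083
Flow = −∇h = (-0.01333 east, -0.008083 north), which points southwest.

SW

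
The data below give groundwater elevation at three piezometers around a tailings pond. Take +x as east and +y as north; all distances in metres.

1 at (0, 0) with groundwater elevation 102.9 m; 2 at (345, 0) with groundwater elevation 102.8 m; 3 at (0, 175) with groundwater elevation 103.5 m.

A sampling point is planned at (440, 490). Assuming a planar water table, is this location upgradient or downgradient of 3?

∂h/∂x = (102.8 − 102.9) / (345 − 0) = -0.0002899
∂h/∂y = (103.5 − 102.9) / (175 − 0) = +0.003429
Head at (440, 490) = 102.9 + (-0.0002899)·(440) + (+0.003429)·(490) = 104.45 m.
That is higher than the 103.5 m at 3, so the point is upgradient.

upgradient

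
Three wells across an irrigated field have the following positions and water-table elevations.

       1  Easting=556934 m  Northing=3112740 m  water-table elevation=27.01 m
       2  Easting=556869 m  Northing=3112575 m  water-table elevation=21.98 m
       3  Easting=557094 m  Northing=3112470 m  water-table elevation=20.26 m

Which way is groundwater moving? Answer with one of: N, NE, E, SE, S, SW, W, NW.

Three-point gradient (reference 1): Δ to 2 = (-65, -165, -5.03), Δ to 3 = (160, -270, -6.75).
∂h/∂x = +0.005560, ∂h/∂y = +0.02829 (det = 43950).
Flow = −∇h = (-0.005560 east, -0.02829 north), which points south.

S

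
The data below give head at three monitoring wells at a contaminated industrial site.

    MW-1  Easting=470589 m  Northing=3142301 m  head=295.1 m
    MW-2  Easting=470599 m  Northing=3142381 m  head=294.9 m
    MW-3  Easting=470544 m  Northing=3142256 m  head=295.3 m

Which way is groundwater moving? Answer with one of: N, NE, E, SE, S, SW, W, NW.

Taking MW-1 as reference: MW-2−MW-1 = (10, 80, -0.2); MW-3−MW-1 = (-45, -45, +0.2).
Determinant of the coordinate differences = 10·(-45) − (-45)·80 = 3150.
∂h/∂x = [(-0.2)·(-45) − (+0.2)·80] / 3150 = -0.002222
∂h/∂y = [10·(+0.2) − (-45)·(-0.2)] / 3150 = -0.002222
Flow = −∇h = (+0.002222 east, +0.002222 north), which points northeast.

NE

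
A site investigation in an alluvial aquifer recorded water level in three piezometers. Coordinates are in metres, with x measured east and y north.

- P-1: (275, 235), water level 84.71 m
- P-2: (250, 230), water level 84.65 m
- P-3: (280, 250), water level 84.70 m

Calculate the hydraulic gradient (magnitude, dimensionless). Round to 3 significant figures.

0.00314

Taking P-1 as reference: P-2−P-1 = (-25, -5, -0.06); P-3−P-1 = (5, 15, -0.01).
Solve a·Δx + b·Δy = Δh: det = (-25)·15 − 5·(-5) = -350.
∂h/∂x = [(-0.06)·15 − (-0.01)·(-5)] / -350 = +0.002714
∂h/∂y = [(-25)·(-0.01) − 5·(-0.06)] / -350 = -0.001571
|∇h| = √(0.002714² + -0.001571²) = 0.003136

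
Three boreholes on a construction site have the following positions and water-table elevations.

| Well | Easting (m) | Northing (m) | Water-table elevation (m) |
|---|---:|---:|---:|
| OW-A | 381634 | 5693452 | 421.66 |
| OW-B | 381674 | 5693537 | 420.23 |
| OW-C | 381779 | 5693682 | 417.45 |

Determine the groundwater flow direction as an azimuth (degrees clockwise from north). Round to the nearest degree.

037°

Differences from OW-A: to OW-B (Δx, Δy, Δh) = (40, 85, -1.43); to OW-C = (145, 230, -4.21).
Determinant of the coordinate differences = 40·230 − 145·85 = -3125.
∂h/∂x = [(-1.43)·230 − (-4.21)·85] / -3125 = -0.009264
∂h/∂y = [40·(-4.21) − 145·(-1.43)] / -3125 = -0.01246
Flow direction (−∇h) has components (+0.009264 E, +0.01246 N).
Azimuth = atan2(E, N) = atan2(+0.009264, +0.01246) = 36.6° ≈ 037°.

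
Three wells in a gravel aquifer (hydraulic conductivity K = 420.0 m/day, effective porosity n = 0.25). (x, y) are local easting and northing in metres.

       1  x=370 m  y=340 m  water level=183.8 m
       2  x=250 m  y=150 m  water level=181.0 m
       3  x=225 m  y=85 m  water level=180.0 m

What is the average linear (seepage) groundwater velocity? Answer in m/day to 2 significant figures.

28 m/day

Differences from 1: to 2 (Δx, Δy, Δh) = (-120, -190, -2.8); to 3 = (-145, -255, -3.8).
Solve a·Δx + b·Δy = Δh: det = (-120)·(-255) − (-145)·(-190) = 3050.
∂h/∂x = [(-2.8)·(-255) − (-3.8)·(-190)] / 3050 = -0.002623
∂h/∂y = [(-120)·(-3.8) − (-145)·(-2.8)] / 3050 = +0.01639
|∇h| = √(-0.002623² + 0.01639²) = 0.0166
Seepage velocity v = K·i/n = 420.0 × 0.0166 / 0.25 = 27.89 m/day.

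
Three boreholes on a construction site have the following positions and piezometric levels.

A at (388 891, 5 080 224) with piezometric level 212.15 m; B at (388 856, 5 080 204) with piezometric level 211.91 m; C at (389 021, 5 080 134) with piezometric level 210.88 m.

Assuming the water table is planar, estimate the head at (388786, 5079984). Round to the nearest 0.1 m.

Three-point gradient (reference A): Δ to B = (-35, -20, -0.24), Δ to C = (130, -90, -1.27).
∂h/∂x = -0.0006609, ∂h/∂y = +0.01316 (det = 5750).
h(388786, 5079984) = 212.15 + (-0.0006609)·(-105) + (+0.01316)·(-240) = 212.15 +0.069 -3.158 = 209.062 m.

209.1 m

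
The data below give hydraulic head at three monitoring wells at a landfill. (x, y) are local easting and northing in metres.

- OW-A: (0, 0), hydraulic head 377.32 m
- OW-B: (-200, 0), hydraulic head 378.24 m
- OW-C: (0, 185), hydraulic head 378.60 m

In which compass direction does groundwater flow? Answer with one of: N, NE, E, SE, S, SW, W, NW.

SE

∂h/∂x = (378.24 − 377.32) / (-200 − 0) = -0.004600
∂h/∂y = (378.60 − 377.32) / (185 − 0) = +0.006919
Flow = −∇h = (+0.004600 east, -0.006919 north), which points southeast.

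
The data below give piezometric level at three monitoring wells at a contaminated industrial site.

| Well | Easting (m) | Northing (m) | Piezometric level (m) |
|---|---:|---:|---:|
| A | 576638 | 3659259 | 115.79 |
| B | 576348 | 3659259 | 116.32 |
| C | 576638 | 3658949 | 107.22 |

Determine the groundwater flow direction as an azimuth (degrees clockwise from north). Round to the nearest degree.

∂h/∂x = (116.32 − 115.79) / (576348 − 576638) = -0.001828
∂h/∂y = (107.22 − 115.79) / (3658949 − 3659259) = +0.02765
Flow direction (−∇h) has components (+0.001828 E, -0.02765 N).
Azimuth = atan2(E, N) = atan2(+0.001828, -0.02765) = 176.2° ≈ 176°.

176°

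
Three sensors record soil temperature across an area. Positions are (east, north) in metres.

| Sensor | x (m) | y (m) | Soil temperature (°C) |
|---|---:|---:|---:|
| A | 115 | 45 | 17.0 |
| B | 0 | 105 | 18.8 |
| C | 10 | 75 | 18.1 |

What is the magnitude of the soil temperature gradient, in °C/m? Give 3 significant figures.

Taking A as reference: B−A = (-115, 60, +1.8); C−A = (-105, 30, +1.1).
Solve a·Δx + b·Δy = ΔT: det = (-115)·30 − (-105)·60 = 2850.
∂T/∂x = [(+1.8)·30 − (+1.1)·60] / 2850 = -0.004211
∂T/∂y = [(-115)·(+1.1) − (-105)·(+1.8)] / 2850 = +0.02193
|∇f| = √(-0.004211² + 0.02193²) = 0.02233 °C/m

0.0223 °C/m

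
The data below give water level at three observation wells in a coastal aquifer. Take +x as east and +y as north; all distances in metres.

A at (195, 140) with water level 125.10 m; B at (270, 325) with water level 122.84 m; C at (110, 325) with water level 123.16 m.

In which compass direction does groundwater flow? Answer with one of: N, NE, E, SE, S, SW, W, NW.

N

Differences from A: to B (Δx, Δy, Δh) = (75, 185, -2.26); to C = (-85, 185, -1.94).
Solve a·Δx + b·Δy = Δh: det = 75·185 − (-85)·185 = 29600.
∂h/∂x = [(-2.26)·185 − (-1.94)·185] / 29600 = -0.002000
∂h/∂y = [75·(-1.94) − (-85)·(-2.26)] / 29600 = -0.01141
Flow = −∇h = (+0.002000 east, +0.01141 north), which points north.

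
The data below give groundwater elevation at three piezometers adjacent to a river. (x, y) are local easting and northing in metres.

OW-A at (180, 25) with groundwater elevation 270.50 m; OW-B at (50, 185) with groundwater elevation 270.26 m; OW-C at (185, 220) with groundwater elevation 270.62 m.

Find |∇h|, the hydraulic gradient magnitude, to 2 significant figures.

Taking OW-A as reference: OW-B−OW-A = (-130, 160, -0.24); OW-C−OW-A = (5, 195, +0.12).
Solve a·Δx + b·Δy = Δh: det = (-130)·195 − 5·160 = -26150.
∂h/∂x = [(-0.24)·195 − (+0.12)·160] / -26150 = +0.002524
∂h/∂y = [(-130)·(+0.12) − 5·(-0.24)] / -26150 = +0.0005507
|∇h| = √(0.002524² + 0.0005507²) = 0.002583

0.0026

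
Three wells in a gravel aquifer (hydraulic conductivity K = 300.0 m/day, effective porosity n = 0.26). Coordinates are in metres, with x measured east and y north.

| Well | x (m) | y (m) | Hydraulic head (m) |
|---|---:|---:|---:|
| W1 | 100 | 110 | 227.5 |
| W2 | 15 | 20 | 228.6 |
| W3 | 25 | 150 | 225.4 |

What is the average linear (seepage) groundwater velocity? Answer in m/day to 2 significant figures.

34 m/day

Three-point gradient (reference W1): Δ to W2 = (-85, -90, +1.1), Δ to W3 = (-75, 40, -2.1).
∂h/∂x = +0.01429, ∂h/∂y = -0.02571 (det = -10150).
|∇h| = √(0.01429² + -0.02571²) = 0.02941
Seepage velocity v = K·i/n = 300.0 × 0.02941 / 0.26 = 33.93 m/day.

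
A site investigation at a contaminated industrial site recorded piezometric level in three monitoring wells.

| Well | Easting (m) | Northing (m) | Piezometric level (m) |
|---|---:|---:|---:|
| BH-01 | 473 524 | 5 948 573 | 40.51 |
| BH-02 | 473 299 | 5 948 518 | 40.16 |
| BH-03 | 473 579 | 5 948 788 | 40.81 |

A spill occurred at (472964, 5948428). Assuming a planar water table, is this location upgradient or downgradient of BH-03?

Three-point gradient (reference BH-01): Δ to BH-02 = (-225, -55, -0.35), Δ to BH-03 = (55, 215, +0.30).
∂h/∂x = +0.001295, ∂h/∂y = +0.001064 (det = -45350).
Head at (472964, 5948428) = 40.51 + (+0.001295)·(-560) + (+0.001064)·(-145) = 39.63 m.
That is lower than the 40.81 m at BH-03, so the point is downgradient.

downgradient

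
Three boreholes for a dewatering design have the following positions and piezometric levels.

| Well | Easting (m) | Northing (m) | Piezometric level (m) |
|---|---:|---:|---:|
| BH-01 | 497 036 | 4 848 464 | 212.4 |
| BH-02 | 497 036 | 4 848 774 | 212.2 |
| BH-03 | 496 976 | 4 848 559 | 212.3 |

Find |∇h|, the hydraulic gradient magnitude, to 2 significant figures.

0.00091

Taking BH-01 as reference: BH-02−BH-01 = (0, 310, -0.2); BH-03−BH-01 = (-60, 95, -0.1).
Determinant of the coordinate differences = 0·95 − (-60)·310 = 18600.
∂h/∂x = [(-0.2)·95 − (-0.1)·310] / 18600 = +0.0006452
∂h/∂y = [0·(-0.1) − (-60)·(-0.2)] / 18600 = -0.0006452
|∇h| = √(0.0006452² + -0.0006452²) = 0.0009125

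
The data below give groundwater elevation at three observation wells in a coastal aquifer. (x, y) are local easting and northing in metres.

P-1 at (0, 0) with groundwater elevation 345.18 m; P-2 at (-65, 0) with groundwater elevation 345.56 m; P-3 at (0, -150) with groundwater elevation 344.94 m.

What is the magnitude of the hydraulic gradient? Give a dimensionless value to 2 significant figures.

0.0061

∂h/∂x = (345.56 − 345.18) / (-65 − 0) = -0.005846
∂h/∂y = (344.94 − 345.18) / (-150 − 0) = +0.001600
|∇h| = √(-0.005846² + 0.001600²) = 0.006061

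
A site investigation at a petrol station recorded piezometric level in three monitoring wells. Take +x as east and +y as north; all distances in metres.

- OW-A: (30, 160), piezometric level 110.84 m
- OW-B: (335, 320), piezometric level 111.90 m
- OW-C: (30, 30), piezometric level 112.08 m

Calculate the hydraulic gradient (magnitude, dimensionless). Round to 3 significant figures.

0.0128

Three-point gradient (reference OW-A): Δ to OW-B = (305, 160, +1.06), Δ to OW-C = (0, -130, +1.24).
∂h/∂x = +0.008479, ∂h/∂y = -0.009538 (det = -39650).
|∇h| = √(0.008479² + -0.009538²) = 0.01276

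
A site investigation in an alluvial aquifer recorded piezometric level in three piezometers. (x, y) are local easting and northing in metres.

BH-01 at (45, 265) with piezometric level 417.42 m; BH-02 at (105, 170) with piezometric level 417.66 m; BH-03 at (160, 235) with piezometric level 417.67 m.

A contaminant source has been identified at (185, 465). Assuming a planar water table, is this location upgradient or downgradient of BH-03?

With h = a·x + b·y + c and BH-01 as origin, the differences give:
  60·a + (-95)·b = +0.24
  115·a + (-30)·b = +0.25
Eliminate b (×(-30) and ×(-95), subtract): 9125·a = 16.550 → a = ∂h/∂x = +0.001814
Back-substitute: b = ∂h/∂y = -0.001381.
Head at (185, 465) = 417.42 + (+0.001814)·(140) + (-0.001381)·(200) = 417.40 m.
That is lower than the 417.67 m at BH-03, so the point is downgradient.

downgradient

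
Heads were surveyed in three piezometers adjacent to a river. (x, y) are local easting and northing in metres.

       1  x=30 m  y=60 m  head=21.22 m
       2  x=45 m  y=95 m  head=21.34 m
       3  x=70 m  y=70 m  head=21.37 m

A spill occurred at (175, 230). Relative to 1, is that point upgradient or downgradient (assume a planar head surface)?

With h = a·x + b·y + c and 1 as origin, the differences give:
  15·a + 35·b = +0.12
  40·a + 10·b = +0.15
Eliminate b (×10 and ×35, subtract): -1250·a = -4.050 → a = ∂h/∂x = +0.003240
Back-substitute: b = ∂h/∂y = +0.002040.
Head at (175, 230) = 21.22 + (+0.003240)·(145) + (+0.002040)·(170) = 22.04 m.
That is higher than the 21.22 m at 1, so the point is upgradient.

upgradient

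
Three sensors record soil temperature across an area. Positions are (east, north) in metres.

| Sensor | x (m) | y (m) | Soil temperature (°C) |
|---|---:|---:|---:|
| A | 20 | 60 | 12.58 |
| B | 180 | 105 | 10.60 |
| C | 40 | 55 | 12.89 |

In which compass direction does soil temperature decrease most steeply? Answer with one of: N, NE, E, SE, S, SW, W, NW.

N

With T = a·x + b·y + c and A as origin, the differences give:
  160·a + 45·b = -1.98
  20·a + (-5)·b = +0.31
Eliminate b (×(-5) and ×45, subtract): -1700·a = -4.050 → a = ∂T/∂x = +0.002382
Back-substitute: b = ∂T/∂y = -0.05247.
Steepest decrease is along −∇f = (-0.002382 E, +0.05247 N) → north.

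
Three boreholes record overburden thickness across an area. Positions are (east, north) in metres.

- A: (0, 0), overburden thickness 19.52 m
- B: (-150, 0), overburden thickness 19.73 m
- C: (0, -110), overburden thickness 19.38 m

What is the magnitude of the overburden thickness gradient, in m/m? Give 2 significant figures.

∂d/∂x = (19.73 − 19.52) / (-150 − 0) = -0.001400
∂d/∂y = (19.38 − 19.52) / (-110 − 0) = +0.001273
|∇f| = √(-0.001400² + 0.001273²) = 0.001892 m/m

0.0019 m/m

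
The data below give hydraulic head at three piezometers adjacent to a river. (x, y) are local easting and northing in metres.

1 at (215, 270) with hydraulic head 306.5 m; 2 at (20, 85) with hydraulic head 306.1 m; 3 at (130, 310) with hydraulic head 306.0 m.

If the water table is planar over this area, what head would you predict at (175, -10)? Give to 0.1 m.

307.1 m

With h = a·x + b·y + c and 1 as origin, the differences give:
  (-195)·a + (-185)·b = -0.4
  (-85)·a + 40·b = -0.5
Eliminate b (×40 and ×(-185), subtract): -23525·a = -108.50 → a = ∂h/∂x = +0.004612
Back-substitute: b = ∂h/∂y = -0.002699.
h(175, -10) = 306.5 + (+0.004612)·(-40) + (-0.002699)·(-280) = 306.5 -0.184 +0.756 = 307.071 m.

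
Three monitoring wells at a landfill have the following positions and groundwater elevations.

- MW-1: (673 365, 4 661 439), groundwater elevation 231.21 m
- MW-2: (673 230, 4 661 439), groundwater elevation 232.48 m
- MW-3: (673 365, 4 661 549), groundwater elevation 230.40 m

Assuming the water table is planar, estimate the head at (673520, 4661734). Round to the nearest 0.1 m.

227.6 m

∂h/∂x = (232.48 − 231.21) / (673230 − 673365) = -0.009407
∂h/∂y = (230.40 − 231.21) / (4661549 − 4661439) = -0.007364
h(673520, 4661734) = 231.21 + (-0.009407)·(155) + (-0.007364)·(295) = 231.21 -1.458 -2.172 = 227.580 m.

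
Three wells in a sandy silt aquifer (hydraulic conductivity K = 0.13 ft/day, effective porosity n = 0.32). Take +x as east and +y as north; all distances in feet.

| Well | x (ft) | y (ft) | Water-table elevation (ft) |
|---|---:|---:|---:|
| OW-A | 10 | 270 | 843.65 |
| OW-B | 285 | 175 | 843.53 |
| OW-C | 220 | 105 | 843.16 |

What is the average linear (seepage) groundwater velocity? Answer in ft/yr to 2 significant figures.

0.66 ft/yr

Differences from OW-A: to OW-B (Δx, Δy, Δh) = (275, -95, -0.12); to OW-C = (210, -165, -0.49).
Determinant of the coordinate differences = 275·(-165) − 210·(-95) = -25425.
∂h/∂x = [(-0.12)·(-165) − (-0.49)·(-95)] / -25425 = +0.001052
∂h/∂y = [275·(-0.49) − 210·(-0.12)] / -25425 = +0.004309
|∇h| = √(0.001052² + 0.004309²) = 0.004436
Seepage velocity v = K·i/n = 0.13 × 0.004436 / 0.32 = 0.001802 ft/day = 0.6582 ft/yr.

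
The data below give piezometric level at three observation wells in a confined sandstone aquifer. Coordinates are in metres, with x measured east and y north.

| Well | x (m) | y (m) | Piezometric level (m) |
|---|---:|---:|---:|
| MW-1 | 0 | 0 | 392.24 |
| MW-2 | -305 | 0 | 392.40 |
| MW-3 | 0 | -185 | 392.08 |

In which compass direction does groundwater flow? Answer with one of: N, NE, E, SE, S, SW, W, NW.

SE

∂h/∂x = (392.40 − 392.24) / (-305 − 0) = -0.0005246
∂h/∂y = (392.08 − 392.24) / (-185 − 0) = +0.0008649
Flow = −∇h = (+0.0005246 east, -0.0008649 north), which points southeast.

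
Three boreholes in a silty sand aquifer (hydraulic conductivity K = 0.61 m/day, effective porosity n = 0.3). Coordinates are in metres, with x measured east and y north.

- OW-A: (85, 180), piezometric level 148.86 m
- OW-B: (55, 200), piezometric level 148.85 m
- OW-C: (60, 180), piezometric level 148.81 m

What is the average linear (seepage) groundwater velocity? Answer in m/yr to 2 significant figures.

2.4 m/yr

Differences from OW-A: to OW-B (Δx, Δy, Δh) = (-30, 20, -0.01); to OW-C = (-25, 0, -0.05).
Determinant of the coordinate differences = (-30)·0 − (-25)·20 = 500.
∂h/∂x = [(-0.01)·0 − (-0.05)·20] / 500 = +0.002000
∂h/∂y = [(-30)·(-0.05) − (-25)·(-0.01)] / 500 = +0.002500
|∇h| = √(0.002000² + 0.002500²) = 0.003202
Seepage velocity v = K·i/n = 0.61 × 0.003202 / 0.3 = 0.006511 m/day = 2.378 m/yr.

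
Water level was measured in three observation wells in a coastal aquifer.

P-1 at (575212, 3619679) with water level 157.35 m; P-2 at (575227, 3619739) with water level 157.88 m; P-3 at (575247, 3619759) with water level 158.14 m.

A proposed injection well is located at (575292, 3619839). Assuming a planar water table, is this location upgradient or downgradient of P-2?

With h = a·x + b·y + c and P-1 as origin, the differences give:
  15·a + 60·b = +0.53
  35·a + 80·b = +0.79
Eliminate b (×80 and ×60, subtract): -900·a = -5.000 → a = ∂h/∂x = +0.005556
Back-substitute: b = ∂h/∂y = +0.007444.
Head at (575292, 3619839) = 157.35 + (+0.005556)·(80) + (+0.007444)·(160) = 158.99 m.
That is higher than the 157.88 m at P-2, so the point is upgradient.

upgradient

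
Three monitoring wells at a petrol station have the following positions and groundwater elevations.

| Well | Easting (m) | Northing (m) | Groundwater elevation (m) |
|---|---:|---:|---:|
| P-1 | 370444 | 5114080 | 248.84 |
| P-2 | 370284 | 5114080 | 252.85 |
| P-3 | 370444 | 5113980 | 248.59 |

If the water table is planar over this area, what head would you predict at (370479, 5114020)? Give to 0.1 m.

247.8 m

∂h/∂x = (252.85 − 248.84) / (370284 − 370444) = -0.02506
∂h/∂y = (248.59 − 248.84) / (5113980 − 5114080) = +0.002500
h(370479, 5114020) = 248.84 + (-0.02506)·(35) + (+0.002500)·(-60) = 248.84 -0.877 -0.150 = 247.813 m.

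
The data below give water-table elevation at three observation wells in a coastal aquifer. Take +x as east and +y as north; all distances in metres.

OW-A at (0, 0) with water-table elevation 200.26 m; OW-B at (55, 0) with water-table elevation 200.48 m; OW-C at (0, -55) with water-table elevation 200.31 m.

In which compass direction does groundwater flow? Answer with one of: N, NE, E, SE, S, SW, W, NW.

W

∂h/∂x = (200.48 − 200.26) / (55 − 0) = +0.004000
∂h/∂y = (200.31 − 200.26) / (-55 − 0) = -0.0009091
Flow = −∇h = (-0.004000 east, +0.0009091 north), which points west.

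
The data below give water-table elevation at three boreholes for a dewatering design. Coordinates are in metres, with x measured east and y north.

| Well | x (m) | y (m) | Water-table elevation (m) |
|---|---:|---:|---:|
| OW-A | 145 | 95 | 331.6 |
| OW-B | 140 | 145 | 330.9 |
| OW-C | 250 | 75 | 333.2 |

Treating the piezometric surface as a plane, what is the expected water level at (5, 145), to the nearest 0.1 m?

329.2 m

With h = a·x + b·y + c and OW-A as origin, the differences give:
  (-5)·a + 50·b = -0.7
  105·a + (-20)·b = +1.6
Eliminate b (×(-20) and ×50, subtract): -5150·a = -66.00 → a = ∂h/∂x = +0.01282
Back-substitute: b = ∂h/∂y = -0.01272.
h(5, 145) = 331.6 + (+0.01282)·(-140) + (-0.01272)·(50) = 331.6 -1.794 -0.636 = 329.170 m.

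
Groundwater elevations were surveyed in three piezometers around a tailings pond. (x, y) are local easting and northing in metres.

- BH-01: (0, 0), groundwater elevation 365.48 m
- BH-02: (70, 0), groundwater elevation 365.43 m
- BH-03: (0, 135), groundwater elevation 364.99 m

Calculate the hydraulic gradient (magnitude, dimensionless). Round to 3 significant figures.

∂h/∂x = (365.43 − 365.48) / (70 − 0) = -0.0007143
∂h/∂y = (364.99 − 365.48) / (135 − 0) = -0.003630
|∇h| = √(-0.0007143² + -0.003630²) = 0.0037

0.00370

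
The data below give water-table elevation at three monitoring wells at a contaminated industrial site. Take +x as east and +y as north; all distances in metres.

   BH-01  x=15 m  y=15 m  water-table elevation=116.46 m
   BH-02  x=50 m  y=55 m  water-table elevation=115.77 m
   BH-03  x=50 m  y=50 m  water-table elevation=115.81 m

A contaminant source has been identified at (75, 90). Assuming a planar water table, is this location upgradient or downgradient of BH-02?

Taking BH-01 as reference: BH-02−BH-01 = (35, 40, -0.69); BH-03−BH-01 = (35, 35, -0.65).
Determinant of the coordinate differences = 35·35 − 35·40 = -175.
∂h/∂x = [(-0.69)·35 − (-0.65)·40] / -175 = -0.01057
∂h/∂y = [35·(-0.65) − 35·(-0.69)] / -175 = -0.008000
Head at (75, 90) = 116.46 + (-0.01057)·(60) + (-0.008000)·(75) = 115.23 m.
That is lower than the 115.77 m at BH-02, so the point is downgradient.

downgradient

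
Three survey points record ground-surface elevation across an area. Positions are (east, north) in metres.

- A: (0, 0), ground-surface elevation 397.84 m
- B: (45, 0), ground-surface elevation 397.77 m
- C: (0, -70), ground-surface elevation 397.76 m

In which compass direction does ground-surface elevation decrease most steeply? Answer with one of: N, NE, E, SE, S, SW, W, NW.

∂z/∂x = (397.77 − 397.84) / (45 − 0) = -0.001556
∂z/∂y = (397.76 − 397.84) / (-70 − 0) = +0.001143
Steepest decrease is along −∇f = (+0.001556 E, -0.001143 N) → southeast.

SE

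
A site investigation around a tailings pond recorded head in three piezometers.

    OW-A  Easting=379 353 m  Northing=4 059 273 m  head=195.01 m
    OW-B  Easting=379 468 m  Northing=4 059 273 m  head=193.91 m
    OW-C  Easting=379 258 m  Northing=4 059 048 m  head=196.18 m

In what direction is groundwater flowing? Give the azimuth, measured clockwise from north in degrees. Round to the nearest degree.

With h = a·x + b·y + c and OW-A as origin, the differences give:
  115·a + 0·b = -1.10
  (-95)·a + (-225)·b = +1.17
Eliminate b (×(-225) and ×0, subtract): -25875·a = 247.500 → a = ∂h/∂x = -0.009565
Back-substitute: b = ∂h/∂y = -0.001161.
Flow direction (−∇h) has components (+0.009565 E, +0.001161 N).
Azimuth = atan2(E, N) = atan2(+0.009565, +0.001161) = 83.1° ≈ 083°.

083°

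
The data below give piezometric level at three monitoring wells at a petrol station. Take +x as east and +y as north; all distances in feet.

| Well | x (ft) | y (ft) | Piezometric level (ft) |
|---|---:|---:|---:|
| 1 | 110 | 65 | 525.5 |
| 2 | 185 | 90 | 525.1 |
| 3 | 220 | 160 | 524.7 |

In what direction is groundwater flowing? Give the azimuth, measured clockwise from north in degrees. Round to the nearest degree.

048°

Three-point gradient (reference 1): Δ to 2 = (75, 25, -0.4), Δ to 3 = (110, 95, -0.8).
∂h/∂x = -0.004114, ∂h/∂y = -0.003657 (det = 4375).
Flow direction (−∇h) has components (+0.004114 E, +0.003657 N).
Azimuth = atan2(E, N) = atan2(+0.004114, +0.003657) = 48.4° ≈ 048°.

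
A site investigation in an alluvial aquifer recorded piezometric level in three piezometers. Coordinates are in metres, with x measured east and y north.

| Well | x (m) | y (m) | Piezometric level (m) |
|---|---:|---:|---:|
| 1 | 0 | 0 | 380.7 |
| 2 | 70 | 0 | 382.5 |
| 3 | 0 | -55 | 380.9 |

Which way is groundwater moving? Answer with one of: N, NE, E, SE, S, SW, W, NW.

W

∂h/∂x = (382.5 − 380.7) / (70 − 0) = +0.02571
∂h/∂y = (380.9 − 380.7) / (-55 − 0) = -0.003636
Flow = −∇h = (-0.02571 east, +0.003636 north), which points west.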